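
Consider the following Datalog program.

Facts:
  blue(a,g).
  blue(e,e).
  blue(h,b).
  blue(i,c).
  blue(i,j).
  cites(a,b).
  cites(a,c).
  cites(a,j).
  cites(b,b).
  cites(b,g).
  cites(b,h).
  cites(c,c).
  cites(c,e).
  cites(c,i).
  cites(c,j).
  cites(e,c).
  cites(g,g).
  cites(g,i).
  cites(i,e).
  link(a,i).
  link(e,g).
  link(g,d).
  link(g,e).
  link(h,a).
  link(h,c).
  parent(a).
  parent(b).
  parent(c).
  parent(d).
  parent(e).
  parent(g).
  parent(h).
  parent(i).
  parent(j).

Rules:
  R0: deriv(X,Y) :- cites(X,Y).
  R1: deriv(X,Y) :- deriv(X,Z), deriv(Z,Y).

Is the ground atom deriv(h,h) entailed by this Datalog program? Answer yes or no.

no

round 1: derive deriv(a,b) via R0 from cites(a,b)
round 1: derive deriv(a,c) via R0 from cites(a,c)
round 1: derive deriv(a,j) via R0 from cites(a,j)
round 1: derive deriv(b,b) via R0 from cites(b,b)
round 1: derive deriv(b,g) via R0 from cites(b,g)
round 1: derive deriv(b,h) via R0 from cites(b,h)
round 1: derive deriv(c,c) via R0 from cites(c,c)
round 1: derive deriv(c,e) via R0 from cites(c,e)
round 1: derive deriv(c,i) via R0 from cites(c,i)
round 1: derive deriv(c,j) via R0 from cites(c,j)
round 1: derive deriv(e,c) via R0 from cites(e,c)
round 1: derive deriv(g,g) via R0 from cites(g,g)
round 1: derive deriv(g,i) via R0 from cites(g,i)
round 1: derive deriv(i,e) via R0 from cites(i,e)
round 2: derive deriv(a,e) via R1 from deriv(a,c), deriv(c,e)
round 2: derive deriv(a,g) via R1 from deriv(a,b), deriv(b,g)
round 2: derive deriv(a,h) via R1 from deriv(a,b), deriv(b,h)
round 2: derive deriv(a,i) via R1 from deriv(a,c), deriv(c,i)
round 2: derive deriv(b,i) via R1 from deriv(b,g), deriv(g,i)
round 2: derive deriv(e,e) via R1 from deriv(e,c), deriv(c,e)
round 2: derive deriv(e,i) via R1 from deriv(e,c), deriv(c,i)
round 2: derive deriv(e,j) via R1 from deriv(e,c), deriv(c,j)
round 2: derive deriv(g,e) via R1 from deriv(g,i), deriv(i,e)
round 2: derive deriv(i,c) via R1 from deriv(i,e), deriv(e,c)
round 3: derive deriv(b,c) via R1 from deriv(b,i), deriv(i,c)
round 3: derive deriv(b,e) via R1 from deriv(b,g), deriv(g,e)
round 3: derive deriv(g,c) via R1 from deriv(g,e), deriv(e,c)
round 3: derive deriv(g,j) via R1 from deriv(g,e), deriv(e,j)
round 3: derive deriv(i,i) via R1 from deriv(i,c), deriv(c,i)
round 3: derive deriv(i,j) via R1 from deriv(i,c), deriv(c,j)
round 4: derive deriv(b,j) via R1 from deriv(b,c), deriv(c,j)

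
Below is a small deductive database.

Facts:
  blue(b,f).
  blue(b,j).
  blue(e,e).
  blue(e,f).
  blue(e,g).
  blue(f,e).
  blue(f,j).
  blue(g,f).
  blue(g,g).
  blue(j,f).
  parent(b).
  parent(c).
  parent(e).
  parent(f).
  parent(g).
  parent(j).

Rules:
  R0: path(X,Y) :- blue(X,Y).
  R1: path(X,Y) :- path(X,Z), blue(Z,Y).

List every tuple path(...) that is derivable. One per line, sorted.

path(b,e)
path(b,f)
path(b,g)
path(b,j)
path(e,e)
path(e,f)
path(e,g)
path(e,j)
path(f,e)
path(f,f)
path(f,g)
path(f,j)
path(g,e)
path(g,f)
path(g,g)
path(g,j)
path(j,e)
path(j,f)
path(j,g)
path(j,j)

round 1: derive path(b,f) via R0 from blue(b,f)
round 1: derive path(b,j) via R0 from blue(b,j)
round 1: derive path(e,e) via R0 from blue(e,e)
round 1: derive path(e,f) via R0 from blue(e,f)
round 1: derive path(e,g) via R0 from blue(e,g)
round 1: derive path(f,e) via R0 from blue(f,e)
round 1: derive path(f,j) via R0 from blue(f,j)
round 1: derive path(g,f) via R0 from blue(g,f)
round 1: derive path(g,g) via R0 from blue(g,g)
round 1: derive path(j,f) via R0 from blue(j,f)
round 2: derive path(b,e) via R1 from path(b,f), blue(f,e)
round 2: derive path(e,j) via R1 from path(e,f), blue(f,j)
round 2: derive path(f,f) via R1 from path(f,e), blue(e,f)
round 2: derive path(f,g) via R1 from path(f,e), blue(e,g)
round 2: derive path(g,e) via R1 from path(g,f), blue(f,e)
round 2: derive path(g,j) via R1 from path(g,f), blue(f,j)
round 2: derive path(j,e) via R1 from path(j,f), blue(f,e)
round 2: derive path(j,j) via R1 from path(j,f), blue(f,j)
round 3: derive path(b,g) via R1 from path(b,e), blue(e,g)
round 3: derive path(j,g) via R1 from path(j,e), blue(e,g)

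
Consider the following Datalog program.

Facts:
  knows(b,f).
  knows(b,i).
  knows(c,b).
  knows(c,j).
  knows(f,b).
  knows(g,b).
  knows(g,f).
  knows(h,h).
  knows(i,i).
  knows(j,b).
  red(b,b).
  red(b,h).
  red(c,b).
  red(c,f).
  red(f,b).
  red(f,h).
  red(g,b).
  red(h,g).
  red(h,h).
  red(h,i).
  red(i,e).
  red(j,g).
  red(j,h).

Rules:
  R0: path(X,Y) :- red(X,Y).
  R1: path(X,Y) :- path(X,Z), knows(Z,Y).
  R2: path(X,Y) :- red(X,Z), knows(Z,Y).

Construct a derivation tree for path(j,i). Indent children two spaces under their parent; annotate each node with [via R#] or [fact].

round 1: derive path(b,b) via R0 from red(b,b)
round 1: derive path(b,h) via R0 from red(b,h)
round 1: derive path(c,b) via R0 from red(c,b)
round 1: derive path(c,f) via R0 from red(c,f)
round 1: derive path(f,b) via R0 from red(f,b)
round 1: derive path(f,h) via R0 from red(f,h)
round 1: derive path(g,b) via R0 from red(g,b)
round 1: derive path(h,g) via R0 from red(h,g)
round 1: derive path(h,h) via R0 from red(h,h)
round 1: derive path(h,i) via R0 from red(h,i)
round 1: derive path(i,e) via R0 from red(i,e)
round 1: derive path(j,g) via R0 from red(j,g)
round 1: derive path(j,h) via R0 from red(j,h)
round 1: derive path(b,f) via R2 from red(b,b), knows(b,f)
round 1: derive path(b,i) via R2 from red(b,b), knows(b,i)
round 1: derive path(c,i) via R2 from red(c,b), knows(b,i)
round 1: derive path(f,f) via R2 from red(f,b), knows(b,f)
round 1: derive path(f,i) via R2 from red(f,b), knows(b,i)
round 1: derive path(g,f) via R2 from red(g,b), knows(b,f)
round 1: derive path(g,i) via R2 from red(g,b), knows(b,i)
round 1: derive path(h,b) via R2 from red(h,g), knows(g,b)
round 1: derive path(h,f) via R2 from red(h,g), knows(g,f)
round 1: derive path(j,b) via R2 from red(j,g), knows(g,b)
round 1: derive path(j,f) via R2 from red(j,g), knows(g,f)
round 2: derive path(j,i) via R1 from path(j,b), knows(b,i)

path(j,i)  [via R1]
  path(j,b)  [via R2]
    red(j,g)  [fact]
    knows(g,b)  [fact]
  knows(b,i)  [fact]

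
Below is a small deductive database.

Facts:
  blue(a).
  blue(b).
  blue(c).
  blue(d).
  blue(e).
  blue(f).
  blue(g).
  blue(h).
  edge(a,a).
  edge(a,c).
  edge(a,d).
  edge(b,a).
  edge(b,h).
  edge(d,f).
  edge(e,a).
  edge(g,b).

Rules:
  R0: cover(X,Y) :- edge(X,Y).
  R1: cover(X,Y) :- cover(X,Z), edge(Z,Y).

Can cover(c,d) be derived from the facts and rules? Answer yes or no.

no

round 1: derive cover(a,a) via R0 from edge(a,a)
round 1: derive cover(a,c) via R0 from edge(a,c)
round 1: derive cover(a,d) via R0 from edge(a,d)
round 1: derive cover(b,a) via R0 from edge(b,a)
round 1: derive cover(b,h) via R0 from edge(b,h)
round 1: derive cover(d,f) via R0 from edge(d,f)
round 1: derive cover(e,a) via R0 from edge(e,a)
round 1: derive cover(g,b) via R0 from edge(g,b)
round 2: derive cover(a,f) via R1 from cover(a,d), edge(d,f)
round 2: derive cover(b,c) via R1 from cover(b,a), edge(a,c)
round 2: derive cover(b,d) via R1 from cover(b,a), edge(a,d)
round 2: derive cover(e,c) via R1 from cover(e,a), edge(a,c)
round 2: derive cover(e,d) via R1 from cover(e,a), edge(a,d)
round 2: derive cover(g,a) via R1 from cover(g,b), edge(b,a)
round 2: derive cover(g,h) via R1 from cover(g,b), edge(b,h)
round 3: derive cover(b,f) via R1 from cover(b,d), edge(d,f)
round 3: derive cover(e,f) via R1 from cover(e,d), edge(d,f)
round 3: derive cover(g,c) via R1 from cover(g,a), edge(a,c)
round 3: derive cover(g,d) via R1 from cover(g,a), edge(a,d)
round 4: derive cover(g,f) via R1 from cover(g,d), edge(d,f)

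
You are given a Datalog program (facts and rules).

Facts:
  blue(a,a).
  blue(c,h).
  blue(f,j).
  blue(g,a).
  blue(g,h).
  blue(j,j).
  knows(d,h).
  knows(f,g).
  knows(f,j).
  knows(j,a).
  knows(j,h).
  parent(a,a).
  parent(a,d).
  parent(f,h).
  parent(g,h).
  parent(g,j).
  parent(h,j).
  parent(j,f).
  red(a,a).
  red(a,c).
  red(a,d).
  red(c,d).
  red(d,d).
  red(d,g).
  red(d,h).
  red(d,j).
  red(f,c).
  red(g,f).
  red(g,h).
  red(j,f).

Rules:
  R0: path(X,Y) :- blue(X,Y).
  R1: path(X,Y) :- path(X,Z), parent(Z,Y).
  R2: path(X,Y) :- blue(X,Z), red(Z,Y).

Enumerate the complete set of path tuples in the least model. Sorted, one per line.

path(a,a)
path(a,c)
path(a,d)
path(c,f)
path(c,h)
path(c,j)
path(f,f)
path(f,h)
path(f,j)
path(g,a)
path(g,c)
path(g,d)
path(g,f)
path(g,h)
path(g,j)
path(j,f)
path(j,h)
path(j,j)

round 1: derive path(a,a) via R0 from blue(a,a)
round 1: derive path(c,h) via R0 from blue(c,h)
round 1: derive path(f,j) via R0 from blue(f,j)
round 1: derive path(g,a) via R0 from blue(g,a)
round 1: derive path(g,h) via R0 from blue(g,h)
round 1: derive path(j,j) via R0 from blue(j,j)
round 1: derive path(a,c) via R2 from blue(a,a), red(a,c)
round 1: derive path(a,d) via R2 from blue(a,a), red(a,d)
round 1: derive path(f,f) via R2 from blue(f,j), red(j,f)
round 1: derive path(g,c) via R2 from blue(g,a), red(a,c)
round 1: derive path(g,d) via R2 from blue(g,a), red(a,d)
round 1: derive path(j,f) via R2 from blue(j,j), red(j,f)
round 2: derive path(c,j) via R1 from path(c,h), parent(h,j)
round 2: derive path(f,h) via R1 from path(f,f), parent(f,h)
round 2: derive path(g,j) via R1 from path(g,h), parent(h,j)
round 2: derive path(j,h) via R1 from path(j,f), parent(f,h)
round 3: derive path(c,f) via R1 from path(c,j), parent(j,f)
round 3: derive path(g,f) via R1 from path(g,j), parent(j,f)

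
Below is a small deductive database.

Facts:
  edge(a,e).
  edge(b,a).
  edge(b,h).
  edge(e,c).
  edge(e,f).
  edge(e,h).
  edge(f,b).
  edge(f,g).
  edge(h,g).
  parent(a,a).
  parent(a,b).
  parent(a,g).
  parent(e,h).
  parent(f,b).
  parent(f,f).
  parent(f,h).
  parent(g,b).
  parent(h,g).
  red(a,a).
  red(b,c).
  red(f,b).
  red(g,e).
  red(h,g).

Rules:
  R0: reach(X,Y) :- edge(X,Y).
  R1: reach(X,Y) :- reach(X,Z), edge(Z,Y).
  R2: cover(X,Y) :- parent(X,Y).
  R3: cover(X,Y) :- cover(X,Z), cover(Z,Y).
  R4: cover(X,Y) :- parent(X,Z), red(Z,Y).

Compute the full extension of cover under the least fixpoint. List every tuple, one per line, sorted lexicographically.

round 1: derive cover(a,a) via R2 from parent(a,a)
round 1: derive cover(a,b) via R2 from parent(a,b)
round 1: derive cover(a,g) via R2 from parent(a,g)
round 1: derive cover(e,h) via R2 from parent(e,h)
round 1: derive cover(f,b) via R2 from parent(f,b)
round 1: derive cover(f,f) via R2 from parent(f,f)
round 1: derive cover(f,h) via R2 from parent(f,h)
round 1: derive cover(g,b) via R2 from parent(g,b)
round 1: derive cover(h,g) via R2 from parent(h,g)
round 1: derive cover(a,c) via R4 from parent(a,b), red(b,c)
round 1: derive cover(a,e) via R4 from parent(a,g), red(g,e)
round 1: derive cover(e,g) via R4 from parent(e,h), red(h,g)
round 1: derive cover(f,c) via R4 from parent(f,b), red(b,c)
round 1: derive cover(f,g) via R4 from parent(f,h), red(h,g)
round 1: derive cover(g,c) via R4 from parent(g,b), red(b,c)
round 1: derive cover(h,e) via R4 from parent(h,g), red(g,e)
round 2: derive cover(a,h) via R3 from cover(a,e), cover(e,h)
round 2: derive cover(e,b) via R3 from cover(e,g), cover(g,b)
round 2: derive cover(e,c) via R3 from cover(e,g), cover(g,c)
round 2: derive cover(e,e) via R3 from cover(e,h), cover(h,e)
round 2: derive cover(f,e) via R3 from cover(f,h), cover(h,e)
round 2: derive cover(h,b) via R3 from cover(h,g), cover(g,b)
round 2: derive cover(h,c) via R3 from cover(h,g), cover(g,c)
round 2: derive cover(h,h) via R3 from cover(h,e), cover(e,h)

cover(a,a)
cover(a,b)
cover(a,c)
cover(a,e)
cover(a,g)
cover(a,h)
cover(e,b)
cover(e,c)
cover(e,e)
cover(e,g)
cover(e,h)
cover(f,b)
cover(f,c)
cover(f,e)
cover(f,f)
cover(f,g)
cover(f,h)
cover(g,b)
cover(g,c)
cover(h,b)
cover(h,c)
cover(h,e)
cover(h,g)
cover(h,h)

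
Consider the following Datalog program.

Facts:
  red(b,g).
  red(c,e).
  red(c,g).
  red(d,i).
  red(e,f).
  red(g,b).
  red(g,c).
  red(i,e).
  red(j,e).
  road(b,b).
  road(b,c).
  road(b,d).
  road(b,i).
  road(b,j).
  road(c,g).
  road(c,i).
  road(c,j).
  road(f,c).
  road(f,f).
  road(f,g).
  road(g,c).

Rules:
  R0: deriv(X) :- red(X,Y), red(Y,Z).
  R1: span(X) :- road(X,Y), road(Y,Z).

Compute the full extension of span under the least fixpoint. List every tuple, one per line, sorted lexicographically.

round 1: derive span(b) via R1 from road(b,b), road(b,b)
round 1: derive span(c) via R1 from road(c,g), road(g,c)
round 1: derive span(f) via R1 from road(f,c), road(c,g)
round 1: derive span(g) via R1 from road(g,c), road(c,g)

span(b)
span(c)
span(f)
span(g)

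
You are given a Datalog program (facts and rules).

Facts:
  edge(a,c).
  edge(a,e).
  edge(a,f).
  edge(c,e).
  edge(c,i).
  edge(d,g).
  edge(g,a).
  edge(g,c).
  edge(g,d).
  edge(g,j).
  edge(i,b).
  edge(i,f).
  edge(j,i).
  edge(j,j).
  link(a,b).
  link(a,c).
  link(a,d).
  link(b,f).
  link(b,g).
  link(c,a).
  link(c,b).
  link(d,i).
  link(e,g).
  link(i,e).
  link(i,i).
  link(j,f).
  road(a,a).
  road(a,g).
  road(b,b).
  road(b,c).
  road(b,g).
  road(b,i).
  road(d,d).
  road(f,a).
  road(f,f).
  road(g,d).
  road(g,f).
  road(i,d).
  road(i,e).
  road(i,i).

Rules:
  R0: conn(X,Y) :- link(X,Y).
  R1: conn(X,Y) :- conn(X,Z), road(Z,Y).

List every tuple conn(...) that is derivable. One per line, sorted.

round 1: derive conn(a,b) via R0 from link(a,b)
round 1: derive conn(a,c) via R0 from link(a,c)
round 1: derive conn(a,d) via R0 from link(a,d)
round 1: derive conn(b,f) via R0 from link(b,f)
round 1: derive conn(b,g) via R0 from link(b,g)
round 1: derive conn(c,a) via R0 from link(c,a)
round 1: derive conn(c,b) via R0 from link(c,b)
round 1: derive conn(d,i) via R0 from link(d,i)
round 1: derive conn(e,g) via R0 from link(e,g)
round 1: derive conn(i,e) via R0 from link(i,e)
round 1: derive conn(i,i) via R0 from link(i,i)
round 1: derive conn(j,f) via R0 from link(j,f)
round 2: derive conn(a,g) via R1 from conn(a,b), road(b,g)
round 2: derive conn(a,i) via R1 from conn(a,b), road(b,i)
round 2: derive conn(b,a) via R1 from conn(b,f), road(f,a)
round 2: derive conn(b,d) via R1 from conn(b,g), road(g,d)
round 2: derive conn(c,c) via R1 from conn(c,b), road(b,c)
round 2: derive conn(c,g) via R1 from conn(c,a), road(a,g)
round 2: derive conn(c,i) via R1 from conn(c,b), road(b,i)
round 2: derive conn(d,d) via R1 from conn(d,i), road(i,d)
round 2: derive conn(d,e) via R1 from conn(d,i), road(i,e)
round 2: derive conn(e,d) via R1 from conn(e,g), road(g,d)
round 2: derive conn(e,f) via R1 from conn(e,g), road(g,f)
round 2: derive conn(i,d) via R1 from conn(i,i), road(i,d)
round 2: derive conn(j,a) via R1 from conn(j,f), road(f,a)
round 3: derive conn(a,e) via R1 from conn(a,i), road(i,e)
round 3: derive conn(a,f) via R1 from conn(a,g), road(g,f)
round 3: derive conn(c,d) via R1 from conn(c,g), road(g,d)
round 3: derive conn(c,e) via R1 from conn(c,i), road(i,e)
round 3: derive conn(c,f) via R1 from conn(c,g), road(g,f)
round 3: derive conn(e,a) via R1 from conn(e,f), road(f,a)
round 3: derive conn(j,g) via R1 from conn(j,a), road(a,g)
round 4: derive conn(a,a) via R1 from conn(a,f), road(f,a)
round 4: derive conn(j,d) via R1 from conn(j,g), road(g,d)

conn(a,a)
conn(a,b)
conn(a,c)
conn(a,d)
conn(a,e)
conn(a,f)
conn(a,g)
conn(a,i)
conn(b,a)
conn(b,d)
conn(b,f)
conn(b,g)
conn(c,a)
conn(c,b)
conn(c,c)
conn(c,d)
conn(c,e)
conn(c,f)
conn(c,g)
conn(c,i)
conn(d,d)
conn(d,e)
conn(d,i)
conn(e,a)
conn(e,d)
conn(e,f)
conn(e,g)
conn(i,d)
conn(i,e)
conn(i,i)
conn(j,a)
conn(j,d)
conn(j,f)
conn(j,g)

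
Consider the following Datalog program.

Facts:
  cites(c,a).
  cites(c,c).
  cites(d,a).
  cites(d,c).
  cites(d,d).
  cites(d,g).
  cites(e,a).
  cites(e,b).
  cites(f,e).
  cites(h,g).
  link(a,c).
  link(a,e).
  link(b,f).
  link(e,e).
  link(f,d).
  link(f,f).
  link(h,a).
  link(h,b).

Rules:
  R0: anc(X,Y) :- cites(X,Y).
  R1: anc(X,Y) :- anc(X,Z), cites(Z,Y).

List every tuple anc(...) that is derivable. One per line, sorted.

round 1: derive anc(c,a) via R0 from cites(c,a)
round 1: derive anc(c,c) via R0 from cites(c,c)
round 1: derive anc(d,a) via R0 from cites(d,a)
round 1: derive anc(d,c) via R0 from cites(d,c)
round 1: derive anc(d,d) via R0 from cites(d,d)
round 1: derive anc(d,g) via R0 from cites(d,g)
round 1: derive anc(e,a) via R0 from cites(e,a)
round 1: derive anc(e,b) via R0 from cites(e,b)
round 1: derive anc(f,e) via R0 from cites(f,e)
round 1: derive anc(h,g) via R0 from cites(h,g)
round 2: derive anc(f,a) via R1 from anc(f,e), cites(e,a)
round 2: derive anc(f,b) via R1 from anc(f,e), cites(e,b)

anc(c,a)
anc(c,c)
anc(d,a)
anc(d,c)
anc(d,d)
anc(d,g)
anc(e,a)
anc(e,b)
anc(f,a)
anc(f,b)
anc(f,e)
anc(h,g)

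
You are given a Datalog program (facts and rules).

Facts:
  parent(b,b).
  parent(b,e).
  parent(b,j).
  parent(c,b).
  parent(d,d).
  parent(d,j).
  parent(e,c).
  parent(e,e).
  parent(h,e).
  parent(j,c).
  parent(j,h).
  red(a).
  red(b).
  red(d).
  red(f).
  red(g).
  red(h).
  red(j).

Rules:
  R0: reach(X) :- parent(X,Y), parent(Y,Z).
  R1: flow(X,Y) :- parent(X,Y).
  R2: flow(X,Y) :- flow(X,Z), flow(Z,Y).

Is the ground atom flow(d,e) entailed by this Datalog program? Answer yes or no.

round 1: derive flow(b,b) via R1 from parent(b,b)
round 1: derive flow(b,e) via R1 from parent(b,e)
round 1: derive flow(b,j) via R1 from parent(b,j)
round 1: derive flow(c,b) via R1 from parent(c,b)
round 1: derive flow(d,d) via R1 from parent(d,d)
round 1: derive flow(d,j) via R1 from parent(d,j)
round 1: derive flow(e,c) via R1 from parent(e,c)
round 1: derive flow(e,e) via R1 from parent(e,e)
round 1: derive flow(h,e) via R1 from parent(h,e)
round 1: derive flow(j,c) via R1 from parent(j,c)
round 1: derive flow(j,h) via R1 from parent(j,h)
round 2: derive flow(b,c) via R2 from flow(b,e), flow(e,c)
round 2: derive flow(b,h) via R2 from flow(b,j), flow(j,h)
round 2: derive flow(c,e) via R2 from flow(c,b), flow(b,e)
round 2: derive flow(c,j) via R2 from flow(c,b), flow(b,j)
round 2: derive flow(d,c) via R2 from flow(d,j), flow(j,c)
round 2: derive flow(d,h) via R2 from flow(d,j), flow(j,h)
round 2: derive flow(e,b) via R2 from flow(e,c), flow(c,b)
round 2: derive flow(h,c) via R2 from flow(h,e), flow(e,c)
round 2: derive flow(j,b) via R2 from flow(j,c), flow(c,b)
round 2: derive flow(j,e) via R2 from flow(j,h), flow(h,e)
round 3: derive flow(c,c) via R2 from flow(c,b), flow(b,c)
round 3: derive flow(c,h) via R2 from flow(c,b), flow(b,h)
round 3: derive flow(d,b) via R2 from flow(d,c), flow(c,b)
round 3: derive flow(d,e) via R2 from flow(d,c), flow(c,e)
round 3: derive flow(e,h) via R2 from flow(e,b), flow(b,h)
round 3: derive flow(e,j) via R2 from flow(e,b), flow(b,j)
round 3: derive flow(h,b) via R2 from flow(h,c), flow(c,b)
round 3: derive flow(h,j) via R2 from flow(h,c), flow(c,j)
round 3: derive flow(j,j) via R2 from flow(j,b), flow(b,j)
round 4: derive flow(h,h) via R2 from flow(h,b), flow(b,h)

yes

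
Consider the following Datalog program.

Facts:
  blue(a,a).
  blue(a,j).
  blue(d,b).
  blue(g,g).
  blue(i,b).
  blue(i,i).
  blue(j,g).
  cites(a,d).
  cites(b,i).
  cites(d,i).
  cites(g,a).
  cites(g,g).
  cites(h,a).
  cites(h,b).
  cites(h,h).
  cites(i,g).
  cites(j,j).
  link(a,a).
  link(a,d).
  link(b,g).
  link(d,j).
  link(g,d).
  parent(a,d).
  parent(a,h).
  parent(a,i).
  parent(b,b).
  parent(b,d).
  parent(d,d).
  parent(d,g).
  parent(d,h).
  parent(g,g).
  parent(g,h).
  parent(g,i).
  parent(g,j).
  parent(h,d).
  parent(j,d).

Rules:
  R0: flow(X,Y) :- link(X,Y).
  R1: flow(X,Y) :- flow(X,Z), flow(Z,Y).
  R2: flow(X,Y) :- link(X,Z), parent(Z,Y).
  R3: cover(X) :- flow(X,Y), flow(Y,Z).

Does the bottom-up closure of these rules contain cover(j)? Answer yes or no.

round 1: derive flow(a,a) via R0 from link(a,a)
round 1: derive flow(a,d) via R0 from link(a,d)
round 1: derive flow(b,g) via R0 from link(b,g)
round 1: derive flow(d,j) via R0 from link(d,j)
round 1: derive flow(g,d) via R0 from link(g,d)
round 1: derive flow(a,g) via R2 from link(a,d), parent(d,g)
round 1: derive flow(a,h) via R2 from link(a,a), parent(a,h)
round 1: derive flow(a,i) via R2 from link(a,a), parent(a,i)
round 1: derive flow(b,h) via R2 from link(b,g), parent(g,h)
round 1: derive flow(b,i) via R2 from link(b,g), parent(g,i)
round 1: derive flow(b,j) via R2 from link(b,g), parent(g,j)
round 1: derive flow(d,d) via R2 from link(d,j), parent(j,d)
round 1: derive flow(g,g) via R2 from link(g,d), parent(d,g)
round 1: derive flow(g,h) via R2 from link(g,d), parent(d,h)
round 2: derive flow(a,j) via R1 from flow(a,d), flow(d,j)
round 2: derive flow(b,d) via R1 from flow(b,g), flow(g,d)
round 2: derive flow(g,j) via R1 from flow(g,d), flow(d,j)
round 2: derive cover(a) via R3 from flow(a,a), flow(a,a)
round 2: derive cover(b) via R3 from flow(b,g), flow(g,d)
round 2: derive cover(d) via R3 from flow(d,d), flow(d,d)
round 2: derive cover(g) via R3 from flow(g,d), flow(d,d)

no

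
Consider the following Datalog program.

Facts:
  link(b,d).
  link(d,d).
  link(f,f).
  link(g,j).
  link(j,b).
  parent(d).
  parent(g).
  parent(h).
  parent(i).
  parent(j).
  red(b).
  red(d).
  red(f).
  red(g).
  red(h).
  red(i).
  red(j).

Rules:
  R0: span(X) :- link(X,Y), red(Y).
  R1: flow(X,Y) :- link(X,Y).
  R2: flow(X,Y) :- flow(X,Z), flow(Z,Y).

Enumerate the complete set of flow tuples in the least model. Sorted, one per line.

flow(b,d)
flow(d,d)
flow(f,f)
flow(g,b)
flow(g,d)
flow(g,j)
flow(j,b)
flow(j,d)

round 1: derive flow(b,d) via R1 from link(b,d)
round 1: derive flow(d,d) via R1 from link(d,d)
round 1: derive flow(f,f) via R1 from link(f,f)
round 1: derive flow(g,j) via R1 from link(g,j)
round 1: derive flow(j,b) via R1 from link(j,b)
round 2: derive flow(g,b) via R2 from flow(g,j), flow(j,b)
round 2: derive flow(j,d) via R2 from flow(j,b), flow(b,d)
round 3: derive flow(g,d) via R2 from flow(g,b), flow(b,d)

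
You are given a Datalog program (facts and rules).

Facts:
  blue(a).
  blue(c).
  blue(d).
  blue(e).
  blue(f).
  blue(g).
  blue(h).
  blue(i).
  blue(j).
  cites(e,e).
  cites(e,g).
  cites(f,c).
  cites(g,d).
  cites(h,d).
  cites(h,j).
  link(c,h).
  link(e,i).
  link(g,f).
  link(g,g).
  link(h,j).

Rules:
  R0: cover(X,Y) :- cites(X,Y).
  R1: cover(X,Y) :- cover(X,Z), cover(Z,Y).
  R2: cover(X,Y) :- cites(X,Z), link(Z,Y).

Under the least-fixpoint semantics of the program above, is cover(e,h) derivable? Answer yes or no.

round 1: derive cover(e,e) via R0 from cites(e,e)
round 1: derive cover(e,g) via R0 from cites(e,g)
round 1: derive cover(f,c) via R0 from cites(f,c)
round 1: derive cover(g,d) via R0 from cites(g,d)
round 1: derive cover(h,d) via R0 from cites(h,d)
round 1: derive cover(h,j) via R0 from cites(h,j)
round 1: derive cover(e,f) via R2 from cites(e,g), link(g,f)
round 1: derive cover(e,i) via R2 from cites(e,e), link(e,i)
round 1: derive cover(f,h) via R2 from cites(f,c), link(c,h)
round 2: derive cover(e,c) via R1 from cover(e,f), cover(f,c)
round 2: derive cover(e,d) via R1 from cover(e,g), cover(g,d)
round 2: derive cover(e,h) via R1 from cover(e,f), cover(f,h)
round 2: derive cover(f,d) via R1 from cover(f,h), cover(h,d)
round 2: derive cover(f,j) via R1 from cover(f,h), cover(h,j)
round 3: derive cover(e,j) via R1 from cover(e,f), cover(f,j)

yes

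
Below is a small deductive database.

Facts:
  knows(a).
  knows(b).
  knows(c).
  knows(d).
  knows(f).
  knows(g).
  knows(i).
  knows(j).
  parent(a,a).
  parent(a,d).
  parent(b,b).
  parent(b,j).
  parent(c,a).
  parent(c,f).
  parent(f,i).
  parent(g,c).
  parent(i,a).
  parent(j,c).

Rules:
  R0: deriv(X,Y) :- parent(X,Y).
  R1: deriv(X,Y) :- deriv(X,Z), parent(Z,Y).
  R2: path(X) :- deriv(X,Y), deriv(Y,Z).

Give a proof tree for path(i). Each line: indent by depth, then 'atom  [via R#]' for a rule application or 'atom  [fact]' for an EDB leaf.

round 1: derive deriv(a,a) via R0 from parent(a,a)
round 1: derive deriv(a,d) via R0 from parent(a,d)
round 1: derive deriv(b,b) via R0 from parent(b,b)
round 1: derive deriv(b,j) via R0 from parent(b,j)
round 1: derive deriv(c,a) via R0 from parent(c,a)
round 1: derive deriv(c,f) via R0 from parent(c,f)
round 1: derive deriv(f,i) via R0 from parent(f,i)
round 1: derive deriv(g,c) via R0 from parent(g,c)
round 1: derive deriv(i,a) via R0 from parent(i,a)
round 1: derive deriv(j,c) via R0 from parent(j,c)
round 2: derive deriv(b,c) via R1 from deriv(b,j), parent(j,c)
round 2: derive deriv(c,d) via R1 from deriv(c,a), parent(a,d)
round 2: derive deriv(c,i) via R1 from deriv(c,f), parent(f,i)
round 2: derive deriv(f,a) via R1 from deriv(f,i), parent(i,a)
round 2: derive deriv(g,a) via R1 from deriv(g,c), parent(c,a)
round 2: derive deriv(g,f) via R1 from deriv(g,c), parent(c,f)
round 2: derive deriv(i,d) via R1 from deriv(i,a), parent(a,d)
round 2: derive deriv(j,a) via R1 from deriv(j,c), parent(c,a)
round 2: derive deriv(j,f) via R1 from deriv(j,c), parent(c,f)
round 2: derive path(a) via R2 from deriv(a,a), deriv(a,a)
round 2: derive path(b) via R2 from deriv(b,b), deriv(b,b)
round 2: derive path(c) via R2 from deriv(c,a), deriv(a,a)
round 2: derive path(f) via R2 from deriv(f,i), deriv(i,a)
round 2: derive path(g) via R2 from deriv(g,c), deriv(c,a)
round 2: derive path(i) via R2 from deriv(i,a), deriv(a,a)
round 2: derive path(j) via R2 from deriv(j,c), deriv(c,a)
round 3: derive deriv(b,a) via R1 from deriv(b,c), parent(c,a)
round 3: derive deriv(b,f) via R1 from deriv(b,c), parent(c,f)
round 3: derive deriv(f,d) via R1 from deriv(f,a), parent(a,d)
round 3: derive deriv(g,d) via R1 from deriv(g,a), parent(a,d)
round 3: derive deriv(g,i) via R1 from deriv(g,f), parent(f,i)
round 3: derive deriv(j,d) via R1 from deriv(j,a), parent(a,d)
round 3: derive deriv(j,i) via R1 from deriv(j,f), parent(f,i)
round 4: derive deriv(b,d) via R1 from deriv(b,a), parent(a,d)
round 4: derive deriv(b,i) via R1 from deriv(b,f), parent(f,i)

path(i)  [via R2]
  deriv(i,a)  [via R0]
    parent(i,a)  [fact]
  deriv(a,a)  [via R0]
    parent(a,a)  [fact]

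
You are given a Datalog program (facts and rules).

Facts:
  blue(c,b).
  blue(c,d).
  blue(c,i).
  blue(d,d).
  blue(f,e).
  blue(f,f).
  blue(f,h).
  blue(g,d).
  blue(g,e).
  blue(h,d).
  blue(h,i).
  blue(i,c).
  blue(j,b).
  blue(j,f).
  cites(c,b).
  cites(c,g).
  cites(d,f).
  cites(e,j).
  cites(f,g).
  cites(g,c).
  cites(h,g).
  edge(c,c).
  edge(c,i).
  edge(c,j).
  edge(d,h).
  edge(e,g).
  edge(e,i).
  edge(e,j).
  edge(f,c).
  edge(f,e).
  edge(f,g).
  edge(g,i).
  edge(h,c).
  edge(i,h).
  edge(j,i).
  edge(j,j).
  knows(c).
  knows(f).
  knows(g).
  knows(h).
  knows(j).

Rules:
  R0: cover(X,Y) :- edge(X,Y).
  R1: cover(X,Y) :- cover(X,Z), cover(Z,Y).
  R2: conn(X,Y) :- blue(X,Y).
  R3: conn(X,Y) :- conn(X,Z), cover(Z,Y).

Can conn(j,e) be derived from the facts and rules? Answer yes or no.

round 1: derive cover(c,c) via R0 from edge(c,c)
round 1: derive cover(c,i) via R0 from edge(c,i)
round 1: derive cover(c,j) via R0 from edge(c,j)
round 1: derive cover(d,h) via R0 from edge(d,h)
round 1: derive cover(e,g) via R0 from edge(e,g)
round 1: derive cover(e,i) via R0 from edge(e,i)
round 1: derive cover(e,j) via R0 from edge(e,j)
round 1: derive cover(f,c) via R0 from edge(f,c)
round 1: derive cover(f,e) via R0 from edge(f,e)
round 1: derive cover(f,g) via R0 from edge(f,g)
round 1: derive cover(g,i) via R0 from edge(g,i)
round 1: derive cover(h,c) via R0 from edge(h,c)
round 1: derive cover(i,h) via R0 from edge(i,h)
round 1: derive cover(j,i) via R0 from edge(j,i)
round 1: derive cover(j,j) via R0 from edge(j,j)
round 1: derive conn(c,b) via R2 from blue(c,b)
round 1: derive conn(c,d) via R2 from blue(c,d)
round 1: derive conn(c,i) via R2 from blue(c,i)
round 1: derive conn(d,d) via R2 from blue(d,d)
round 1: derive conn(f,e) via R2 from blue(f,e)
round 1: derive conn(f,f) via R2 from blue(f,f)
round 1: derive conn(f,h) via R2 from blue(f,h)
round 1: derive conn(g,d) via R2 from blue(g,d)
round 1: derive conn(g,e) via R2 from blue(g,e)
round 1: derive conn(h,d) via R2 from blue(h,d)
round 1: derive conn(h,i) via R2 from blue(h,i)
round 1: derive conn(i,c) via R2 from blue(i,c)
round 1: derive conn(j,b) via R2 from blue(j,b)
round 1: derive conn(j,f) via R2 from blue(j,f)
round 2: derive cover(c,h) via R1 from cover(c,i), cover(i,h)
round 2: derive cover(d,c) via R1 from cover(d,h), cover(h,c)
round 2: derive cover(e,h) via R1 from cover(e,i), cover(i,h)
round 2: derive cover(f,i) via R1 from cover(f,c), cover(c,i)
round 2: derive cover(f,j) via R1 from cover(f,c), cover(c,j)
round 2: derive cover(g,h) via R1 from cover(g,i), cover(i,h)
round 2: derive cover(h,i) via R1 from cover(h,c), cover(c,i)
round 2: derive cover(h,j) via R1 from cover(h,c), cover(c,j)
round 2: derive cover(i,c) via R1 from cover(i,h), cover(h,c)
round 2: derive cover(j,h) via R1 from cover(j,i), cover(i,h)
round 2: derive conn(c,h) via R3 from conn(c,d), cover(d,h)
round 2: derive conn(d,h) via R3 from conn(d,d), cover(d,h)
round 2: derive conn(f,c) via R3 from conn(f,f), cover(f,c)
round 2: derive conn(f,g) via R3 from conn(f,e), cover(e,g)
round 2: derive conn(f,i) via R3 from conn(f,e), cover(e,i)
round 2: derive conn(f,j) via R3 from conn(f,e), cover(e,j)
round 2: derive conn(g,g) via R3 from conn(g,e), cover(e,g)
round 2: derive conn(g,h) via R3 from conn(g,d), cover(d,h)
round 2: derive conn(g,i) via R3 from conn(g,e), cover(e,i)
round 2: derive conn(g,j) via R3 from conn(g,e), cover(e,j)
round 2: derive conn(h,h) via R3 from conn(h,d), cover(d,h)
round 2: derive conn(i,i) via R3 from conn(i,c), cover(c,i)
round 2: derive conn(i,j) via R3 from conn(i,c), cover(c,j)
round 2: derive conn(j,c) via R3 from conn(j,f), cover(f,c)
round 2: derive conn(j,e) via R3 from conn(j,f), cover(f,e)
round 2: derive conn(j,g) via R3 from conn(j,f), cover(f,g)
round 3: derive cover(d,i) via R1 from cover(d,c), cover(c,i)
round 3: derive cover(d,j) via R1 from cover(d,c), cover(c,j)
round 3: derive cover(e,c) via R1 from cover(e,h), cover(h,c)
round 3: derive cover(f,h) via R1 from cover(f,c), cover(c,h)
round 3: derive cover(g,c) via R1 from cover(g,h), cover(h,c)
round 3: derive cover(g,j) via R1 from cover(g,h), cover(h,j)
round 3: derive cover(h,h) via R1 from cover(h,c), cover(c,h)
round 3: derive cover(i,i) via R1 from cover(i,c), cover(c,i)
round 3: derive cover(i,j) via R1 from cover(i,c), cover(c,j)
round 3: derive cover(j,c) via R1 from cover(j,h), cover(h,c)
round 3: derive conn(c,c) via R3 from conn(c,d), cover(d,c)
round 3: derive conn(c,j) via R3 from conn(c,h), cover(h,j)
round 3: derive conn(d,c) via R3 from conn(d,d), cover(d,c)
round 3: derive conn(d,i) via R3 from conn(d,h), cover(h,i)
round 3: derive conn(d,j) via R3 from conn(d,h), cover(h,j)
round 3: derive conn(g,c) via R3 from conn(g,d), cover(d,c)
round 3: derive conn(h,c) via R3 from conn(h,d), cover(d,c)
round 3: derive conn(h,j) via R3 from conn(h,h), cover(h,j)
round 3: derive conn(i,h) via R3 from conn(i,c), cover(c,h)
round 3: derive conn(j,h) via R3 from conn(j,c), cover(c,h)
round 3: derive conn(j,i) via R3 from conn(j,c), cover(c,i)
round 3: derive conn(j,j) via R3 from conn(j,c), cover(c,j)

yes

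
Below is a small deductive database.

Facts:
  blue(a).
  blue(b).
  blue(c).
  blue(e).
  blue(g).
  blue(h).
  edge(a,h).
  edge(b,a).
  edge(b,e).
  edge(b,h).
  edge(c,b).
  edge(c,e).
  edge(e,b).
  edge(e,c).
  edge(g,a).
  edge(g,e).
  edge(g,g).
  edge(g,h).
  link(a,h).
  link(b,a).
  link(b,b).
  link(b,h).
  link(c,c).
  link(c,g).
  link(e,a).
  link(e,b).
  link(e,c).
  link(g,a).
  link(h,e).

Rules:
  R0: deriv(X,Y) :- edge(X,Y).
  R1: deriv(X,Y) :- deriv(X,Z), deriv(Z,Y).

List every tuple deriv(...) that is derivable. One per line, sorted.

deriv(a,h)
deriv(b,a)
deriv(b,b)
deriv(b,c)
deriv(b,e)
deriv(b,h)
deriv(c,a)
deriv(c,b)
deriv(c,c)
deriv(c,e)
deriv(c,h)
deriv(e,a)
deriv(e,b)
deriv(e,c)
deriv(e,e)
deriv(e,h)
deriv(g,a)
deriv(g,b)
deriv(g,c)
deriv(g,e)
deriv(g,g)
deriv(g,h)

round 1: derive deriv(a,h) via R0 from edge(a,h)
round 1: derive deriv(b,a) via R0 from edge(b,a)
round 1: derive deriv(b,e) via R0 from edge(b,e)
round 1: derive deriv(b,h) via R0 from edge(b,h)
round 1: derive deriv(c,b) via R0 from edge(c,b)
round 1: derive deriv(c,e) via R0 from edge(c,e)
round 1: derive deriv(e,b) via R0 from edge(e,b)
round 1: derive deriv(e,c) via R0 from edge(e,c)
round 1: derive deriv(g,a) via R0 from edge(g,a)
round 1: derive deriv(g,e) via R0 from edge(g,e)
round 1: derive deriv(g,g) via R0 from edge(g,g)
round 1: derive deriv(g,h) via R0 from edge(g,h)
round 2: derive deriv(b,b) via R1 from deriv(b,e), deriv(e,b)
round 2: derive deriv(b,c) via R1 from deriv(b,e), deriv(e,c)
round 2: derive deriv(c,a) via R1 from deriv(c,b), deriv(b,a)
round 2: derive deriv(c,c) via R1 from deriv(c,e), deriv(e,c)
round 2: derive deriv(c,h) via R1 from deriv(c,b), deriv(b,h)
round 2: derive deriv(e,a) via R1 from deriv(e,b), deriv(b,a)
round 2: derive deriv(e,e) via R1 from deriv(e,b), deriv(b,e)
round 2: derive deriv(e,h) via R1 from deriv(e,b), deriv(b,h)
round 2: derive deriv(g,b) via R1 from deriv(g,e), deriv(e,b)
round 2: derive deriv(g,c) via R1 from deriv(g,e), deriv(e,c)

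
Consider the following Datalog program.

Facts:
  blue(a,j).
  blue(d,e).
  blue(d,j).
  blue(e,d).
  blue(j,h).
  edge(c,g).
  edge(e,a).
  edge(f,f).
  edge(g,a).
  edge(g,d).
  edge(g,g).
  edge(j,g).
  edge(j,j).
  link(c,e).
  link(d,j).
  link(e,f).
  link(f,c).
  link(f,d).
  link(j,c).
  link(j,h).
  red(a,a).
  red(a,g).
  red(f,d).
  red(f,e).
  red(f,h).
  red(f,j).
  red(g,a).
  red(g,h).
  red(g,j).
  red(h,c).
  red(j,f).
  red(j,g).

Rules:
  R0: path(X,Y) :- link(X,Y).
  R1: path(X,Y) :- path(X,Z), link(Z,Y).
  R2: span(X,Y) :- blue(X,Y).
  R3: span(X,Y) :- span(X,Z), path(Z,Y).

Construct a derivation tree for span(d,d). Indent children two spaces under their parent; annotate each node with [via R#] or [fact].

round 1: derive path(c,e) via R0 from link(c,e)
round 1: derive path(d,j) via R0 from link(d,j)
round 1: derive path(e,f) via R0 from link(e,f)
round 1: derive path(f,c) via R0 from link(f,c)
round 1: derive path(f,d) via R0 from link(f,d)
round 1: derive path(j,c) via R0 from link(j,c)
round 1: derive path(j,h) via R0 from link(j,h)
round 1: derive span(a,j) via R2 from blue(a,j)
round 1: derive span(d,e) via R2 from blue(d,e)
round 1: derive span(d,j) via R2 from blue(d,j)
round 1: derive span(e,d) via R2 from blue(e,d)
round 1: derive span(j,h) via R2 from blue(j,h)
round 2: derive path(c,f) via R1 from path(c,e), link(e,f)
round 2: derive path(d,c) via R1 from path(d,j), link(j,c)
round 2: derive path(d,h) via R1 from path(d,j), link(j,h)
round 2: derive path(e,c) via R1 from path(e,f), link(f,c)
round 2: derive path(e,d) via R1 from path(e,f), link(f,d)
round 2: derive path(f,e) via R1 from path(f,c), link(c,e)
round 2: derive path(f,j) via R1 from path(f,d), link(d,j)
round 2: derive path(j,e) via R1 from path(j,c), link(c,e)
round 2: derive span(a,c) via R3 from span(a,j), path(j,c)
round 2: derive span(a,h) via R3 from span(a,j), path(j,h)
round 2: derive span(d,c) via R3 from span(d,j), path(j,c)
round 2: derive span(d,f) via R3 from span(d,e), path(e,f)
round 2: derive span(d,h) via R3 from span(d,j), path(j,h)
round 2: derive span(e,j) via R3 from span(e,d), path(d,j)
round 3: derive path(c,c) via R1 from path(c,f), link(f,c)
round 3: derive path(c,d) via R1 from path(c,f), link(f,d)
round 3: derive path(d,e) via R1 from path(d,c), link(c,e)
round 3: derive path(e,e) via R1 from path(e,c), link(c,e)
round 3: derive path(e,j) via R1 from path(e,d), link(d,j)
round 3: derive path(f,f) via R1 from path(f,e), link(e,f)
round 3: derive path(f,h) via R1 from path(f,j), link(j,h)
round 3: derive path(j,f) via R1 from path(j,e), link(e,f)
round 3: derive span(a,e) via R3 from span(a,c), path(c,e)
round 3: derive span(a,f) via R3 from span(a,c), path(c,f)
round 3: derive span(d,d) via R3 from span(d,e), path(e,d)
round 3: derive span(e,c) via R3 from span(e,d), path(d,c)
round 3: derive span(e,e) via R3 from span(e,j), path(j,e)
round 3: derive span(e,h) via R3 from span(e,d), path(d,h)
round 4: derive path(c,j) via R1 from path(c,d), link(d,j)
round 4: derive path(d,f) via R1 from path(d,e), link(e,f)
round 4: derive path(e,h) via R1 from path(e,j), link(j,h)
round 4: derive path(j,d) via R1 from path(j,f), link(f,d)
round 4: derive span(a,d) via R3 from span(a,c), path(c,d)
round 4: derive span(e,f) via R3 from span(e,c), path(c,f)
round 5: derive path(c,h) via R1 from path(c,j), link(j,h)
round 5: derive path(d,d) via R1 from path(d,f), link(f,d)
round 5: derive path(j,j) via R1 from path(j,d), link(d,j)

span(d,d)  [via R3]
  span(d,e)  [via R2]
    blue(d,e)  [fact]
  path(e,d)  [via R1]
    path(e,f)  [via R0]
      link(e,f)  [fact]
    link(f,d)  [fact]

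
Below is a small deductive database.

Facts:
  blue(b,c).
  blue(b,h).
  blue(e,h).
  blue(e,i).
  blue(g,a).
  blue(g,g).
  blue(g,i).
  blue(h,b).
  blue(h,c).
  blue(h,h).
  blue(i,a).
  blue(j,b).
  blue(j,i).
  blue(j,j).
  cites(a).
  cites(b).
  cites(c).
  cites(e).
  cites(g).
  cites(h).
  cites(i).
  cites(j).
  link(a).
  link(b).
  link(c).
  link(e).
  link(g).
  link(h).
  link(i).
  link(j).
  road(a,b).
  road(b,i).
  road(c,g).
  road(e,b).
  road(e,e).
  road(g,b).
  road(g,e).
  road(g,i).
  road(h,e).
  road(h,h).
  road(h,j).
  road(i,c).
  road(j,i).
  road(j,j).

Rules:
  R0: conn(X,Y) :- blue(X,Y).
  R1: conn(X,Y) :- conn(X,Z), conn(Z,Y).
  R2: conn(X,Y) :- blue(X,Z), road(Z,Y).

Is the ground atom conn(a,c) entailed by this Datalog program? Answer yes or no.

round 1: derive conn(b,c) via R0 from blue(b,c)
round 1: derive conn(b,h) via R0 from blue(b,h)
round 1: derive conn(e,h) via R0 from blue(e,h)
round 1: derive conn(e,i) via R0 from blue(e,i)
round 1: derive conn(g,a) via R0 from blue(g,a)
round 1: derive conn(g,g) via R0 from blue(g,g)
round 1: derive conn(g,i) via R0 from blue(g,i)
round 1: derive conn(h,b) via R0 from blue(h,b)
round 1: derive conn(h,c) via R0 from blue(h,c)
round 1: derive conn(h,h) via R0 from blue(h,h)
round 1: derive conn(i,a) via R0 from blue(i,a)
round 1: derive conn(j,b) via R0 from blue(j,b)
round 1: derive conn(j,i) via R0 from blue(j,i)
round 1: derive conn(j,j) via R0 from blue(j,j)
round 1: derive conn(b,e) via R2 from blue(b,h), road(h,e)
round 1: derive conn(b,g) via R2 from blue(b,c), road(c,g)
round 1: derive conn(b,j) via R2 from blue(b,h), road(h,j)
round 1: derive conn(e,c) via R2 from blue(e,i), road(i,c)
round 1: derive conn(e,e) via R2 from blue(e,h), road(h,e)
round 1: derive conn(e,j) via R2 from blue(e,h), road(h,j)
round 1: derive conn(g,b) via R2 from blue(g,a), road(a,b)
round 1: derive conn(g,c) via R2 from blue(g,i), road(i,c)
round 1: derive conn(g,e) via R2 from blue(g,g), road(g,e)
round 1: derive conn(h,e) via R2 from blue(h,h), road(h,e)
round 1: derive conn(h,g) via R2 from blue(h,c), road(c,g)
round 1: derive conn(h,i) via R2 from blue(h,b), road(b,i)
round 1: derive conn(h,j) via R2 from blue(h,h), road(h,j)
round 1: derive conn(i,b) via R2 from blue(i,a), road(a,b)
round 1: derive conn(j,c) via R2 from blue(j,i), road(i,c)
round 2: derive conn(b,a) via R1 from conn(b,g), conn(g,a)
round 2: derive conn(b,b) via R1 from conn(b,g), conn(g,b)
round 2: derive conn(b,i) via R1 from conn(b,e), conn(e,i)
round 2: derive conn(e,a) via R1 from conn(e,i), conn(i,a)
round 2: derive conn(e,b) via R1 from conn(e,h), conn(h,b)
round 2: derive conn(e,g) via R1 from conn(e,h), conn(h,g)
round 2: derive conn(g,h) via R1 from conn(g,b), conn(b,h)
round 2: derive conn(g,j) via R1 from conn(g,b), conn(b,j)
round 2: derive conn(h,a) via R1 from conn(h,g), conn(g,a)
round 2: derive conn(i,c) via R1 from conn(i,b), conn(b,c)
round 2: derive conn(i,e) via R1 from conn(i,b), conn(b,e)
round 2: derive conn(i,g) via R1 from conn(i,b), conn(b,g)
round 2: derive conn(i,h) via R1 from conn(i,b), conn(b,h)
round 2: derive conn(i,j) via R1 from conn(i,b), conn(b,j)
round 2: derive conn(j,a) via R1 from conn(j,i), conn(i,a)
round 2: derive conn(j,e) via R1 from conn(j,b), conn(b,e)
round 2: derive conn(j,g) via R1 from conn(j,b), conn(b,g)
round 2: derive conn(j,h) via R1 from conn(j,b), conn(b,h)
round 3: derive conn(i,i) via R1 from conn(i,b), conn(b,i)

no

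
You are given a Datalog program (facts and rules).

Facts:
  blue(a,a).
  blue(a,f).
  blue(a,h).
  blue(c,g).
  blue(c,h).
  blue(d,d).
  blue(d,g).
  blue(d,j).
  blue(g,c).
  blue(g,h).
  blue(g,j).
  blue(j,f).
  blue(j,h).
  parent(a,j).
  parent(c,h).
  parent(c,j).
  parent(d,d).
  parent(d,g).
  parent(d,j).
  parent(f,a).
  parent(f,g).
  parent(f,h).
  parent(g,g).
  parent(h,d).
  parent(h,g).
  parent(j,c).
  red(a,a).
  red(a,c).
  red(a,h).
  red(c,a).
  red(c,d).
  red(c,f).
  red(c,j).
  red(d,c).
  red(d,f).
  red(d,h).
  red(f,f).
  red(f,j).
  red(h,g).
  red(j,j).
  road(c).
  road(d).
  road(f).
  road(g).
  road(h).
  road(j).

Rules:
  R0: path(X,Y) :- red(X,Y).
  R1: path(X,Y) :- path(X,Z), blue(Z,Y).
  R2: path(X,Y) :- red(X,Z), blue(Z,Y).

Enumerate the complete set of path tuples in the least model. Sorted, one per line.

path(a,a)
path(a,c)
path(a,f)
path(a,g)
path(a,h)
path(a,j)
path(c,a)
path(c,c)
path(c,d)
path(c,f)
path(c,g)
path(c,h)
path(c,j)
path(d,c)
path(d,f)
path(d,g)
path(d,h)
path(d,j)
path(f,f)
path(f,h)
path(f,j)
path(h,c)
path(h,f)
path(h,g)
path(h,h)
path(h,j)
path(j,f)
path(j,h)
path(j,j)

round 1: derive path(a,a) via R0 from red(a,a)
round 1: derive path(a,c) via R0 from red(a,c)
round 1: derive path(a,h) via R0 from red(a,h)
round 1: derive path(c,a) via R0 from red(c,a)
round 1: derive path(c,d) via R0 from red(c,d)
round 1: derive path(c,f) via R0 from red(c,f)
round 1: derive path(c,j) via R0 from red(c,j)
round 1: derive path(d,c) via R0 from red(d,c)
round 1: derive path(d,f) via R0 from red(d,f)
round 1: derive path(d,h) via R0 from red(d,h)
round 1: derive path(f,f) via R0 from red(f,f)
round 1: derive path(f,j) via R0 from red(f,j)
round 1: derive path(h,g) via R0 from red(h,g)
round 1: derive path(j,j) via R0 from red(j,j)
round 1: derive path(a,f) via R2 from red(a,a), blue(a,f)
round 1: derive path(a,g) via R2 from red(a,c), blue(c,g)
round 1: derive path(c,g) via R2 from red(c,d), blue(d,g)
round 1: derive path(c,h) via R2 from red(c,a), blue(a,h)
round 1: derive path(d,g) via R2 from red(d,c), blue(c,g)
round 1: derive path(f,h) via R2 from red(f,j), blue(j,h)
round 1: derive path(h,c) via R2 from red(h,g), blue(g,c)
round 1: derive path(h,h) via R2 from red(h,g), blue(g,h)
round 1: derive path(h,j) via R2 from red(h,g), blue(g,j)
round 1: derive path(j,f) via R2 from red(j,j), blue(j,f)
round 1: derive path(j,h) via R2 from red(j,j), blue(j,h)
round 2: derive path(a,j) via R1 from path(a,g), blue(g,j)
round 2: derive path(c,c) via R1 from path(c,g), blue(g,c)
round 2: derive path(d,j) via R1 from path(d,g), blue(g,j)
round 2: derive path(h,f) via R1 from path(h,j), blue(j,f)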